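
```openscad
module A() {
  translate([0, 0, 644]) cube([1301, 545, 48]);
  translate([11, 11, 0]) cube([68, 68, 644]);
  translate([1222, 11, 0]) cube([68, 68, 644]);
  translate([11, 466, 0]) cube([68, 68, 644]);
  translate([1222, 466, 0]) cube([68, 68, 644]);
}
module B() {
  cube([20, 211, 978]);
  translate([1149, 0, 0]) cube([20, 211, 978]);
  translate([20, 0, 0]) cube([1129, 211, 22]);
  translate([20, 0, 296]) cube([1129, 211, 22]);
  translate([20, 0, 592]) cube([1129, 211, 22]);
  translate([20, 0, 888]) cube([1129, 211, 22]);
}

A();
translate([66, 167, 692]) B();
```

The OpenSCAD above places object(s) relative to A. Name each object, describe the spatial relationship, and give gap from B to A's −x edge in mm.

A is a table. B is a bookshelf. The bookshelf is on top of the table, centred. The gap from the bookshelf to the table's −x edge is 66 mm.

The bookshelf's min-x is at 66; the table's min-x is 0; gap = 66 mm.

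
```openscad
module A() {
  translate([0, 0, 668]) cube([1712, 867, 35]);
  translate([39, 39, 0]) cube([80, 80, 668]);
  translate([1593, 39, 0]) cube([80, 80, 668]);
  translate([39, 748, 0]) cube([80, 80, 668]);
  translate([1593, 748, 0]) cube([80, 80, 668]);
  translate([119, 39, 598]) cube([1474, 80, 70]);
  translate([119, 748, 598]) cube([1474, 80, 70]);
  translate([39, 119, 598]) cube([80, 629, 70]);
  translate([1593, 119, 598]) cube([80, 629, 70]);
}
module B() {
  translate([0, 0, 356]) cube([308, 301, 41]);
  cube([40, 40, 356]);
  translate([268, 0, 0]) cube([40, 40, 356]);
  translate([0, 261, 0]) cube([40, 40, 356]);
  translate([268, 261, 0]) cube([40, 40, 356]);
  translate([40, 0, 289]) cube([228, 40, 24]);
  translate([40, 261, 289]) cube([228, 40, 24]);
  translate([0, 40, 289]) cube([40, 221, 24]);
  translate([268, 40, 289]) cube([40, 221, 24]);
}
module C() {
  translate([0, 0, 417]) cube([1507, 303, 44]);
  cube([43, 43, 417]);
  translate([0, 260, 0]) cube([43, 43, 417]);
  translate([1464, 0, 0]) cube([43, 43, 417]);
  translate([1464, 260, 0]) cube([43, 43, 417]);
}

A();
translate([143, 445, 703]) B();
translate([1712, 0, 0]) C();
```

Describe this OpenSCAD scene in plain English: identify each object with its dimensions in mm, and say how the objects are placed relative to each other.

A is a rectangular dining table. The top is 1712×867×35 mm with its upper surface at z = 703 mm. It stands on four 80×80 mm square legs, each inset 39 mm from the nearest pair of top edges, running from the floor to the underside of the top. Four apron rails, 80 mm thick and 70 mm tall, run between adjacent legs with their top edges flush with the underside of the top and their outer faces flush with the legs' outer faces.

B is a four-legged stool. The seat is 308×301 mm, 41 mm thick, top at z = 397 mm. It stands on four square legs, each 40×40 mm in cross-section, from z = 0 to the seat underside, each flush with a corner of the seat. Four stretchers, 40 mm wide and 24 mm tall, connect adjacent legs with their undersides at z = 289 mm, each running between the inner faces of the legs it joins and aligned with the legs' outer faces on the other axis.

C is a long wooden bench with a 1507 mm (x) × 303 mm (y) seat, 44 mm thick, its top surface 461 mm above the floor. Four 43 mm square legs at the seat corners, flush with the edges, run from z = 0 to the seat underside.

The stool is on top of the table. The bench is against the table's +x side, with their −y faces flush.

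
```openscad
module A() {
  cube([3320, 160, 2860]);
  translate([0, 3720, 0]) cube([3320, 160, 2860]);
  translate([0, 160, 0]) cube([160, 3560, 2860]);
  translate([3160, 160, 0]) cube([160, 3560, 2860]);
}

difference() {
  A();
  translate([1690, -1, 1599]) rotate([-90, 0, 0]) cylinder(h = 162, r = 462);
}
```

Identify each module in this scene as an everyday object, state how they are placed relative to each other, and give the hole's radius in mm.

The subtracted cylinder has r = 462 mm.

A is a house frame. The house frame has a circular hole through its front wall. The hole's radius is 462 mm.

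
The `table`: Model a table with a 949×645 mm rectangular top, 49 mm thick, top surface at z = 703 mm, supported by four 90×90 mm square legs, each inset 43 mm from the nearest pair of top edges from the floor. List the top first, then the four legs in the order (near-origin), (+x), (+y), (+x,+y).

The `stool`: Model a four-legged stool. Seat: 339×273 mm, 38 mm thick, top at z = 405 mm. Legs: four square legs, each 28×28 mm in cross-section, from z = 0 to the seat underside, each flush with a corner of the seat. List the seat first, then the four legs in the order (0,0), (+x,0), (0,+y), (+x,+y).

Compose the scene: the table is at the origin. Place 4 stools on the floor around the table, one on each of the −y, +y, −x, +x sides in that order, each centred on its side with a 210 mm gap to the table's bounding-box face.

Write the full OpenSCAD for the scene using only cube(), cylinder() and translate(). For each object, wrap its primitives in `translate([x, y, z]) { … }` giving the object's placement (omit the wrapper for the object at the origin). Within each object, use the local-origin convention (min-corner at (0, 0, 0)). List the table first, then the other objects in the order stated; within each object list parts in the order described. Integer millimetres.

translate([0, 0, 654]) cube([949, 645, 49]);
translate([43, 43, 0]) cube([90, 90, 654]);
translate([816, 43, 0]) cube([90, 90, 654]);
translate([43, 512, 0]) cube([90, 90, 654]);
translate([816, 512, 0]) cube([90, 90, 654]);
translate([305, -483, 0]) {
  translate([0, 0, 367]) cube([339, 273, 38]);
  cube([28, 28, 367]);
  translate([311, 0, 0]) cube([28, 28, 367]);
  translate([0, 245, 0]) cube([28, 28, 367]);
  translate([311, 245, 0]) cube([28, 28, 367]);
}
translate([305, 855, 0]) {
  translate([0, 0, 367]) cube([339, 273, 38]);
  cube([28, 28, 367]);
  translate([311, 0, 0]) cube([28, 28, 367]);
  translate([0, 245, 0]) cube([28, 28, 367]);
  translate([311, 245, 0]) cube([28, 28, 367]);
}
translate([-549, 186, 0]) {
  translate([0, 0, 367]) cube([339, 273, 38]);
  cube([28, 28, 367]);
  translate([311, 0, 0]) cube([28, 28, 367]);
  translate([0, 245, 0]) cube([28, 28, 367]);
  translate([311, 245, 0]) cube([28, 28, 367]);
}
translate([1159, 186, 0]) {
  translate([0, 0, 367]) cube([339, 273, 38]);
  cube([28, 28, 367]);
  translate([311, 0, 0]) cube([28, 28, 367]);
  translate([0, 245, 0]) cube([28, 28, 367]);
  translate([311, 245, 0]) cube([28, 28, 367]);
}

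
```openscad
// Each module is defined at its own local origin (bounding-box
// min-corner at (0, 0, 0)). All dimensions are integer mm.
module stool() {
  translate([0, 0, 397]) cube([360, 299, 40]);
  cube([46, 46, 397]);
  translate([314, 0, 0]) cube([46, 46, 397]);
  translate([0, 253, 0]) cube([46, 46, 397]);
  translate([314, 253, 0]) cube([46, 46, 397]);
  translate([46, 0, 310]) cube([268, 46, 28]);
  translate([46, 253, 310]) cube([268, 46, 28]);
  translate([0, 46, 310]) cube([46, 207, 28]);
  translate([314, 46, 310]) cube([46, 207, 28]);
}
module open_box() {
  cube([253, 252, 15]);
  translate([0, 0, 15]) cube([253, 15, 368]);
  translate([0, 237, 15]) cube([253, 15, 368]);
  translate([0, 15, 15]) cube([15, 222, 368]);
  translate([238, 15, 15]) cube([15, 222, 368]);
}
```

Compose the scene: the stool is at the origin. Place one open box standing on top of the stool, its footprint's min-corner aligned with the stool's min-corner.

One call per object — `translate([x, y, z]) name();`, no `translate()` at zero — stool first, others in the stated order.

stool();
translate([0, 0, 437]) open_box();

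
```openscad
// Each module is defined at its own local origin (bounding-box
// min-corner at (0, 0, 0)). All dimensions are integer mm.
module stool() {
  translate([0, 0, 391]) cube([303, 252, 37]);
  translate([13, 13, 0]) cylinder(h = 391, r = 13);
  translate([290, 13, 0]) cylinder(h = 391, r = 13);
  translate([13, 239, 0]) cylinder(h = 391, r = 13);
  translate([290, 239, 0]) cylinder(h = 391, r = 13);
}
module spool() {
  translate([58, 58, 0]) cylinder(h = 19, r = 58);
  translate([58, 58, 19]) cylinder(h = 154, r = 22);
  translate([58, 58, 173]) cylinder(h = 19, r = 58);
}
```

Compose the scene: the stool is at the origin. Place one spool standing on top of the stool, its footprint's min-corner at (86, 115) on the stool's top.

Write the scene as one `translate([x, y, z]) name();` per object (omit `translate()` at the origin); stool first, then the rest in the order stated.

stool();
translate([86, 115, 428]) spool();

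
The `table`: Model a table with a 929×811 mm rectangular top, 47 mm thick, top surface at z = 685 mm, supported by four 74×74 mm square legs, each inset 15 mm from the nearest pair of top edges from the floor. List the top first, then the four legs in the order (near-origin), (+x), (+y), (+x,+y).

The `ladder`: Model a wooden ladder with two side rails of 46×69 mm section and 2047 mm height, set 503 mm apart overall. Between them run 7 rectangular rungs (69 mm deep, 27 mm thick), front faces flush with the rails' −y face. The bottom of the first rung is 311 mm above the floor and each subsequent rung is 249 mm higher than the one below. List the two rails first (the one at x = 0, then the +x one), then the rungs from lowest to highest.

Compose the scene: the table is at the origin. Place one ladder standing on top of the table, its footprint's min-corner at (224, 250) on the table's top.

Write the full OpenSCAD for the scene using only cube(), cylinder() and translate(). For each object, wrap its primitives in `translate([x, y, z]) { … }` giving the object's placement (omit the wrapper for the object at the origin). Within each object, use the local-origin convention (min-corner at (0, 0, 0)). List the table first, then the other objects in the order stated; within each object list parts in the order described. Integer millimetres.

translate([0, 0, 638]) cube([929, 811, 47]);
translate([15, 15, 0]) cube([74, 74, 638]);
translate([840, 15, 0]) cube([74, 74, 638]);
translate([15, 722, 0]) cube([74, 74, 638]);
translate([840, 722, 0]) cube([74, 74, 638]);
translate([224, 250, 685]) {
  cube([46, 69, 2047]);
  translate([457, 0, 0]) cube([46, 69, 2047]);
  translate([46, 0, 311]) cube([411, 69, 27]);
  translate([46, 0, 560]) cube([411, 69, 27]);
  translate([46, 0, 809]) cube([411, 69, 27]);
  translate([46, 0, 1058]) cube([411, 69, 27]);
  translate([46, 0, 1307]) cube([411, 69, 27]);
  translate([46, 0, 1556]) cube([411, 69, 27]);
  translate([46, 0, 1805]) cube([411, 69, 27]);
}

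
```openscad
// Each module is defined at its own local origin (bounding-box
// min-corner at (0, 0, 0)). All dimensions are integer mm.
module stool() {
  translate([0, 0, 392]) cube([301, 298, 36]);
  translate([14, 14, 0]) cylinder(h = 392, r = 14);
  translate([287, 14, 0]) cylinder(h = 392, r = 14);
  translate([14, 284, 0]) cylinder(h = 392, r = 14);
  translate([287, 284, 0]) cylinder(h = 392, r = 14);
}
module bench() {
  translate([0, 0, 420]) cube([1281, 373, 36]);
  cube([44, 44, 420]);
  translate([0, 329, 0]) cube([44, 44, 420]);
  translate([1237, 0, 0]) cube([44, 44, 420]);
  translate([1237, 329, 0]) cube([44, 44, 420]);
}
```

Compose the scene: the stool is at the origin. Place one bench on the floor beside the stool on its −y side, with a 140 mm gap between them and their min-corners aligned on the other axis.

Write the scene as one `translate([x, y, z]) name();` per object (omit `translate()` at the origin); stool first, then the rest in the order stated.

stool();
translate([0, -513, 0]) bench();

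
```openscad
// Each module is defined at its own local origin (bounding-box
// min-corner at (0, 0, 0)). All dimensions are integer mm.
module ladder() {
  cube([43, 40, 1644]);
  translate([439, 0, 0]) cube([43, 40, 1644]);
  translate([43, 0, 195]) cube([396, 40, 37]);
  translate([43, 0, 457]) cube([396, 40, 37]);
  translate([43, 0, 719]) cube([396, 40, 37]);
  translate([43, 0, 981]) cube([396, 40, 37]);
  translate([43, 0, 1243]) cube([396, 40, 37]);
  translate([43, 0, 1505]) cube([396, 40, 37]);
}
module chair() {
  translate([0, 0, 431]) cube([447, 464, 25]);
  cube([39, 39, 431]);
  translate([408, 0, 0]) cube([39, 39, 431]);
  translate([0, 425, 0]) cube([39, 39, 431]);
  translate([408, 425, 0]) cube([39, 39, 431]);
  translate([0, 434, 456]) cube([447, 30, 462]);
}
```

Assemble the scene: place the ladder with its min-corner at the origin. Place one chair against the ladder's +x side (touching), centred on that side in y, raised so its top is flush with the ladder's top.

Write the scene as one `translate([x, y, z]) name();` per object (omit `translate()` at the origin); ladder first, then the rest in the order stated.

ladder();
translate([482, -212, 726]) chair();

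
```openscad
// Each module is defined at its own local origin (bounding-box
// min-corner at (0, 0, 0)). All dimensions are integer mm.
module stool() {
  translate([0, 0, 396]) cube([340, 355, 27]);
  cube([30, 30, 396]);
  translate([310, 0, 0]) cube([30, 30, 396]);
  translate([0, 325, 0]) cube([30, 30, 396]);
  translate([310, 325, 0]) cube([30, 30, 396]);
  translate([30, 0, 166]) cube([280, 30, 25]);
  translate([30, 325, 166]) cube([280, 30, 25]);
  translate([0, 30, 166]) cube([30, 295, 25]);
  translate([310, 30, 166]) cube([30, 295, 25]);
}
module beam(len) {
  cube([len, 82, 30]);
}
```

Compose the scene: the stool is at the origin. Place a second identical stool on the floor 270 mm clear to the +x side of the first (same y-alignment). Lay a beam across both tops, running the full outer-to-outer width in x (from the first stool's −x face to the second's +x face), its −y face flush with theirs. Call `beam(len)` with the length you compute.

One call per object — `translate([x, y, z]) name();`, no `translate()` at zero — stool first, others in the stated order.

stool();
translate([610, 0, 0]) stool();
translate([0, 0, 423]) beam(950);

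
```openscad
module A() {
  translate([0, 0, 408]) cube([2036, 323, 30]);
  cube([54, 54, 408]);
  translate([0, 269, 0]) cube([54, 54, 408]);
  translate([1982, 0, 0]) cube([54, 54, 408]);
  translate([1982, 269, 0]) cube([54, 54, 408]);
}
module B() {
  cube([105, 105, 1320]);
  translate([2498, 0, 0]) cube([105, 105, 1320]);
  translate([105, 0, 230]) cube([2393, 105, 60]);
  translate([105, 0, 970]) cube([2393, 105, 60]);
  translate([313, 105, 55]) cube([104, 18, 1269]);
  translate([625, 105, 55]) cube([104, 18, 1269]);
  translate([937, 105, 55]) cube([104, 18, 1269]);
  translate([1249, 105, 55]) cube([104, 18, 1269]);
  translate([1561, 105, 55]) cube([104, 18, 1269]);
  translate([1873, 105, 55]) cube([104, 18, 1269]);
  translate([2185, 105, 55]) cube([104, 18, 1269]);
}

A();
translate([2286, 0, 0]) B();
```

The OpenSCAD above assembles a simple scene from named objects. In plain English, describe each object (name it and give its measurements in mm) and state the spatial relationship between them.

A is a long wooden bench with a 2036 mm (x) × 323 mm (y) seat, 30 mm thick, its top surface 438 mm above the floor. Four 54 mm square legs at the seat corners, flush with the edges, run from z = 0 to the seat underside.

B is a fence section. Two 105×105 mm posts, 1320 mm tall, stand on the floor with a clear span of 2393 mm between their inner faces. Two horizontal rails of 105×60 mm section span the gap between the posts with their undersides at z = 230 mm and z = 970 mm, flush with the posts' −y face. 7 pickets, each 104 mm wide, 18 mm thick and 1269 mm tall, are fixed to the +y face of the rails with their bottoms at z = 55 mm, evenly spaced across the span with equal gaps (rounded down to the nearest mm) at the −x end and between each pair — any rounding remainder accumulates at the +x end.

The fence section is on the floor beside the bench on its +x side.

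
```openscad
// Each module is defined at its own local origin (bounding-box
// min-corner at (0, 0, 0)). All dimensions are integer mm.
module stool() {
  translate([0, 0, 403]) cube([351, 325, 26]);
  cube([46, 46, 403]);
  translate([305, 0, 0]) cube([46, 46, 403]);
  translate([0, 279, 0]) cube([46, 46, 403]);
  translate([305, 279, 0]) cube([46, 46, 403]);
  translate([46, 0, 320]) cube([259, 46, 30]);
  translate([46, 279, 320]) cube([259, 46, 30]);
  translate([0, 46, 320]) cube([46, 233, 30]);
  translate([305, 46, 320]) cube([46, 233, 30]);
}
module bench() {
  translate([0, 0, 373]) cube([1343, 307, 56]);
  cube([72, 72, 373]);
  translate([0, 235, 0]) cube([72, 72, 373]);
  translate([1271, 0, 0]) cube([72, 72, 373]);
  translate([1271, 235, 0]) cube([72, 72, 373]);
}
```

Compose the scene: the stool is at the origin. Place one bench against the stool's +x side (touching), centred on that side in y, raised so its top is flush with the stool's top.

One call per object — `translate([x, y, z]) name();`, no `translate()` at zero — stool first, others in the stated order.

stool();
translate([351, 9, 0]) bench();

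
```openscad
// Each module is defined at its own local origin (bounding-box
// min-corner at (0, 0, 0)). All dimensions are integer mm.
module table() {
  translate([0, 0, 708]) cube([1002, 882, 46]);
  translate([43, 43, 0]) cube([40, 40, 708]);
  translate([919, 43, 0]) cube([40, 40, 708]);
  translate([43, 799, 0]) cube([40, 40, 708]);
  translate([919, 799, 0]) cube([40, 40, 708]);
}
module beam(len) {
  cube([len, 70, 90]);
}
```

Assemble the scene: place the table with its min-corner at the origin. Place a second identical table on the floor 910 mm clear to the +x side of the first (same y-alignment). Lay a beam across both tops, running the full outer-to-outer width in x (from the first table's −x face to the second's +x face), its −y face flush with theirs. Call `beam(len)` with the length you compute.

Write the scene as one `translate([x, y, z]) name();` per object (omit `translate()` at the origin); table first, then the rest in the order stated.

table();
translate([1912, 0, 0]) table();
translate([0, 0, 754]) beam(2914);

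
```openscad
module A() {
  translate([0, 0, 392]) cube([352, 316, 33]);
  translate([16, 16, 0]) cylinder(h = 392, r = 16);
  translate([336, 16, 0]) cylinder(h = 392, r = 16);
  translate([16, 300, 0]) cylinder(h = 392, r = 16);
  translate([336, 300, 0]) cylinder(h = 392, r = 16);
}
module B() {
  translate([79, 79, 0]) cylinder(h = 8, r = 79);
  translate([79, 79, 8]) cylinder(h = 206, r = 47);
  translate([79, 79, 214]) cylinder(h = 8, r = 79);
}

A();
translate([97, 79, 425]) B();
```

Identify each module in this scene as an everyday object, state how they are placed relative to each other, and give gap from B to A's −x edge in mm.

A is a stool. B is a spool. The spool is on top of the stool, centred. The gap from the spool to the stool's −x edge is 97 mm.

The spool's min-x is at 97; the stool's min-x is 0; gap = 97 mm.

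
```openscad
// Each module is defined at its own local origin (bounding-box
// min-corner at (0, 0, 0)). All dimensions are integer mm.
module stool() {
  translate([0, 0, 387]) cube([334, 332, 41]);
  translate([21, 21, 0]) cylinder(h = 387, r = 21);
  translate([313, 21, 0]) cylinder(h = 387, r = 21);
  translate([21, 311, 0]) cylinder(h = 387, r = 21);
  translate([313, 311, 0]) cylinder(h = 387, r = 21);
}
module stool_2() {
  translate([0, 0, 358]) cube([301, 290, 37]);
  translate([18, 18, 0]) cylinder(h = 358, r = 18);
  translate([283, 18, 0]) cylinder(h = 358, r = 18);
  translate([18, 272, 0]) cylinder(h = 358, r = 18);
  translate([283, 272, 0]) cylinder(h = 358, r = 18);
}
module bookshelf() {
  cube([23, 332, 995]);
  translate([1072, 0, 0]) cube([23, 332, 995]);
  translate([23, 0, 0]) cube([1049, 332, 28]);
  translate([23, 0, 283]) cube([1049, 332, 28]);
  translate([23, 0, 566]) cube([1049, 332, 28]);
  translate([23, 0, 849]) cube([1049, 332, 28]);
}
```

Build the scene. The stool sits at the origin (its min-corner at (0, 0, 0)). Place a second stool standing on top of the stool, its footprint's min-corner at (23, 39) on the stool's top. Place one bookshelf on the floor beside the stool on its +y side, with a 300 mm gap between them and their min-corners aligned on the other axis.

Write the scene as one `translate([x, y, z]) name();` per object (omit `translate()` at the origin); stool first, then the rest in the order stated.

stool();
translate([23, 39, 428]) stool_2();
translate([0, 632, 0]) bookshelf();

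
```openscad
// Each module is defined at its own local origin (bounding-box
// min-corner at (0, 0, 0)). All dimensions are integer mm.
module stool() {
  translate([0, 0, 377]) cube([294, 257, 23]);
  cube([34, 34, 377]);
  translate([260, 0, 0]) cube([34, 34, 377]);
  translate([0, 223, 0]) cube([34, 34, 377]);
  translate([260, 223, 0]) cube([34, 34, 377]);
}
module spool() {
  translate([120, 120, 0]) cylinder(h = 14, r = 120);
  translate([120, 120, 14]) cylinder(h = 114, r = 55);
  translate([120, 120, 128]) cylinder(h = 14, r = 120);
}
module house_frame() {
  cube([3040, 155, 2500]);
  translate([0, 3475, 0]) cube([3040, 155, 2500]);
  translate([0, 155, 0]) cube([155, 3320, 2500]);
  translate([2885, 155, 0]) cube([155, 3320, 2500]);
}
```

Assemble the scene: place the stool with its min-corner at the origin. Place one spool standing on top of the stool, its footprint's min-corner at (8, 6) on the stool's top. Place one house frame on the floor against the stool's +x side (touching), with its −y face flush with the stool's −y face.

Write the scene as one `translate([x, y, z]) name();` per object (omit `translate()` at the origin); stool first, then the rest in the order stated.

stool();
translate([8, 6, 400]) spool();
translate([294, 0, 0]) house_frame();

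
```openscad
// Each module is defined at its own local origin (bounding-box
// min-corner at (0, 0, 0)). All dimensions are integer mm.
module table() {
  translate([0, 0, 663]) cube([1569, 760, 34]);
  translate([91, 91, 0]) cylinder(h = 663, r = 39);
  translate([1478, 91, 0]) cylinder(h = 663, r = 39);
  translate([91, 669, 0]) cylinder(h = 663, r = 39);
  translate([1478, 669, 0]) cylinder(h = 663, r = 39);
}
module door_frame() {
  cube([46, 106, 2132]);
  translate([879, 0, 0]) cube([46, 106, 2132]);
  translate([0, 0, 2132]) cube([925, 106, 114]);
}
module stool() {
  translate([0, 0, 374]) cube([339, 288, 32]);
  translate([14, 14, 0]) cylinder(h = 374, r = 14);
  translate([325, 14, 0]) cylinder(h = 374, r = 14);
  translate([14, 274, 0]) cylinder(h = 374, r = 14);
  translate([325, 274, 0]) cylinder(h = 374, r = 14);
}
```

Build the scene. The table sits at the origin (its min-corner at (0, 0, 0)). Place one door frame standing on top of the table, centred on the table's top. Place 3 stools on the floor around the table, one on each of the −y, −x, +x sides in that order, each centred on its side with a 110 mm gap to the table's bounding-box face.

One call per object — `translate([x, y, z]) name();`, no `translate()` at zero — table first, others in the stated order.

table();
translate([322, 327, 697]) door_frame();
translate([615, -398, 0]) stool();
translate([-449, 236, 0]) stool();
translate([1679, 236, 0]) stool();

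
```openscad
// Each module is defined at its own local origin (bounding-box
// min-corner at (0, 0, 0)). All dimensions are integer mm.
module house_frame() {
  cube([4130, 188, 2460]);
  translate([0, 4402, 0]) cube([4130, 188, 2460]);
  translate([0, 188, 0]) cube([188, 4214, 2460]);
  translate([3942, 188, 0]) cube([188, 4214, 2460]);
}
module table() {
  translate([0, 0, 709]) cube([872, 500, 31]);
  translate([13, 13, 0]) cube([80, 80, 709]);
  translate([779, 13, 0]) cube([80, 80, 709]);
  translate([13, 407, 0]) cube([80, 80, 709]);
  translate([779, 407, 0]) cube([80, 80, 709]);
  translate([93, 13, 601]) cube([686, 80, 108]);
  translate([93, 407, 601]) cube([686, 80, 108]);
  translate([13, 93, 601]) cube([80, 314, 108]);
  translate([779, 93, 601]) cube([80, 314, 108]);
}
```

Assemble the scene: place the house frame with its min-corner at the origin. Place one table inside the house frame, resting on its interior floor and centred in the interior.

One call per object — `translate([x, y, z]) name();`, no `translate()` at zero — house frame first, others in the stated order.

house_frame();
translate([1629, 2045, 0]) table();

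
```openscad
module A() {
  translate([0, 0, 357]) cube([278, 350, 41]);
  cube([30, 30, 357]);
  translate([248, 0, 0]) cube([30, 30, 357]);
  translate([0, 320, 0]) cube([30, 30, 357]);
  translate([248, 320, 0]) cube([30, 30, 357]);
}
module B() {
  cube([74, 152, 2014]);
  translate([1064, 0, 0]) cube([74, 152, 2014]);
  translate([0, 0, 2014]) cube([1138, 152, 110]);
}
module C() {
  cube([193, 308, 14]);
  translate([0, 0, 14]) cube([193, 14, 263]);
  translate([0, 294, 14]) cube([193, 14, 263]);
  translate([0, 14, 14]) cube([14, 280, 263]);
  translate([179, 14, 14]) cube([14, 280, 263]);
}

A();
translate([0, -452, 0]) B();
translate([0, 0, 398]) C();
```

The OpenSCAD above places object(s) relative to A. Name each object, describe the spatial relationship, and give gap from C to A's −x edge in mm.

A is a stool. B is a door frame. C is an open box. The door frame is on the floor beside the stool on its −y side. The open box is on top of the stool. The gap from the open box to the stool's −x edge is 0 mm.

The open box's min-x is at 0; the stool's min-x is 0; gap = 0 mm.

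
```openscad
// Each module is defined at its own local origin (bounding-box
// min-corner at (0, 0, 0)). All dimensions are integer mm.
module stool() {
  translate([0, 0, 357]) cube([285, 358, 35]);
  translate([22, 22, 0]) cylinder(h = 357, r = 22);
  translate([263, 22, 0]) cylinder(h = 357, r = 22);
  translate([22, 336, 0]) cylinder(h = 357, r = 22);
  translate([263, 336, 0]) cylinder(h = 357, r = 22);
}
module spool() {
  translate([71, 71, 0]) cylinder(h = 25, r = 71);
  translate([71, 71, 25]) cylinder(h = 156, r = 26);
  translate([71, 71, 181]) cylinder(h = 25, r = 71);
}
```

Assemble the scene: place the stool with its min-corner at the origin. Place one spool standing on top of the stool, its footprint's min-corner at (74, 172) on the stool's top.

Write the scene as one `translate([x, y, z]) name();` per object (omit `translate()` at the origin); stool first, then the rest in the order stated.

stool();
translate([74, 172, 392]) spool();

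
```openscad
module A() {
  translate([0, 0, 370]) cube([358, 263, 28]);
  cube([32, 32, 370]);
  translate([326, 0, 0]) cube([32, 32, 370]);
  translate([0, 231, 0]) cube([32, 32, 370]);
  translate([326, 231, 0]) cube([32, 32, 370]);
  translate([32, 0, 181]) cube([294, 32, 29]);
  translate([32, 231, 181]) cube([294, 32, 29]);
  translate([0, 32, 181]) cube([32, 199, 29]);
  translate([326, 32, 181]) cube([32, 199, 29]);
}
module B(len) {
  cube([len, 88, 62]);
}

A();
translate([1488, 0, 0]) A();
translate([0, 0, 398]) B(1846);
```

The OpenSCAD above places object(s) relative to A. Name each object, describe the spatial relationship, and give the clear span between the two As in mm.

Second stool starts at x = 1488; first ends at x = 358; clear span = 1488 − 358 = 1130 mm.

A is a stool. B is a beam. A beam spans the tops of two stools. The clear span between the two stools is 1130 mm.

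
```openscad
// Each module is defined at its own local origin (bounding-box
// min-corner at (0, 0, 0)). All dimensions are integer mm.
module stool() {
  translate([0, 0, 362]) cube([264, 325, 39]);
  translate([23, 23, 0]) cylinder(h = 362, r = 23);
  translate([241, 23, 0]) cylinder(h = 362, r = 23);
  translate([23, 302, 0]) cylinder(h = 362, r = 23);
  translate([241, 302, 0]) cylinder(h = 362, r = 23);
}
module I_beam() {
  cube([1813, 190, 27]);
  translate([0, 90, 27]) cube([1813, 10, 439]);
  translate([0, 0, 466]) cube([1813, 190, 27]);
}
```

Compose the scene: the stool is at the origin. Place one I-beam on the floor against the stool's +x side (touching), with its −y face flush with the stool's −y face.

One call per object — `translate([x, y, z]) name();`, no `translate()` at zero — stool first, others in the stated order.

stool();
translate([264, 0, 0]) I_beam();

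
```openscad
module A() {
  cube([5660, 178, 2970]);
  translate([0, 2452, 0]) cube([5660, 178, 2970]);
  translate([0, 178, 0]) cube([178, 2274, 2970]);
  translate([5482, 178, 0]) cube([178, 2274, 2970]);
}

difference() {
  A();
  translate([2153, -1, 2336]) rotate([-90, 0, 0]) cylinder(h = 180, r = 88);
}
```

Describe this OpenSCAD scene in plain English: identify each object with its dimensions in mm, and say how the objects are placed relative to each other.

A is a box-shaped house frame (walls only): outside footprint 5660×2630 mm, wall height 2970 mm, wall thickness 178 mm. The two y-facing walls run the full x-width; the two x-facing walls fit between the inner faces of the y-facing walls.

The house frame has a circular hole of radius 88 mm through its front wall, centred at (x = 2153, z = 2336).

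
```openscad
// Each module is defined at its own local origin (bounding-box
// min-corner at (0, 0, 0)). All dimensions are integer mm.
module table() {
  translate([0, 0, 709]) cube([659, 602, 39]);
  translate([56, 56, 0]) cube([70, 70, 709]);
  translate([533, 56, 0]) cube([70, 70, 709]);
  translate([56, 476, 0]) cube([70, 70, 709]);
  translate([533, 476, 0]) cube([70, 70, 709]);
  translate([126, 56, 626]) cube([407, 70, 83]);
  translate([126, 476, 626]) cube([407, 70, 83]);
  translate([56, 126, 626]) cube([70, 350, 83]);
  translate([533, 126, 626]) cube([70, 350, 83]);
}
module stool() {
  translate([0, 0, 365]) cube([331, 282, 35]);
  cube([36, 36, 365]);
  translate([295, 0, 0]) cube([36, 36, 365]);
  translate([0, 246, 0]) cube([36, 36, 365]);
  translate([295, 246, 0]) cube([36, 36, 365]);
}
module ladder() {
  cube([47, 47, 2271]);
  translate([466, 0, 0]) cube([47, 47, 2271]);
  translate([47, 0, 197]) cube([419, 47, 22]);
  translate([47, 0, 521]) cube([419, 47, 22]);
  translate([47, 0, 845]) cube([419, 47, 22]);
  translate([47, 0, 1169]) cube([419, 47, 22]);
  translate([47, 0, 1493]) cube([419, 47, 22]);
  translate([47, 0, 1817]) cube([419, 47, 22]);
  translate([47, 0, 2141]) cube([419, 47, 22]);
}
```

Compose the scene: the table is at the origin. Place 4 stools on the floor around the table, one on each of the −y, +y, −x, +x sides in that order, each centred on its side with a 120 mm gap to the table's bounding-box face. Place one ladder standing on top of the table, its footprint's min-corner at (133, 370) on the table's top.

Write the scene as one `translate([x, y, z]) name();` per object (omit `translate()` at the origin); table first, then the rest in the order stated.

table();
translate([164, -402, 0]) stool();
translate([164, 722, 0]) stool();
translate([-451, 160, 0]) stool();
translate([779, 160, 0]) stool();
translate([133, 370, 748]) ladder();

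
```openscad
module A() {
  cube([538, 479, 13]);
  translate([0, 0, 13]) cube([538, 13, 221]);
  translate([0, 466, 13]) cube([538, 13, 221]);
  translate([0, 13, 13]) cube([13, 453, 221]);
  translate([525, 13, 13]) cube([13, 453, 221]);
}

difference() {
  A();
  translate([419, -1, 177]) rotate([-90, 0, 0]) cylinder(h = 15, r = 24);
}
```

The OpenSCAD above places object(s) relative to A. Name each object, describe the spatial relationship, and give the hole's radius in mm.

A is an open box. The open box has a circular hole through its front wall. The hole's radius is 24 mm.

The subtracted cylinder has r = 24 mm.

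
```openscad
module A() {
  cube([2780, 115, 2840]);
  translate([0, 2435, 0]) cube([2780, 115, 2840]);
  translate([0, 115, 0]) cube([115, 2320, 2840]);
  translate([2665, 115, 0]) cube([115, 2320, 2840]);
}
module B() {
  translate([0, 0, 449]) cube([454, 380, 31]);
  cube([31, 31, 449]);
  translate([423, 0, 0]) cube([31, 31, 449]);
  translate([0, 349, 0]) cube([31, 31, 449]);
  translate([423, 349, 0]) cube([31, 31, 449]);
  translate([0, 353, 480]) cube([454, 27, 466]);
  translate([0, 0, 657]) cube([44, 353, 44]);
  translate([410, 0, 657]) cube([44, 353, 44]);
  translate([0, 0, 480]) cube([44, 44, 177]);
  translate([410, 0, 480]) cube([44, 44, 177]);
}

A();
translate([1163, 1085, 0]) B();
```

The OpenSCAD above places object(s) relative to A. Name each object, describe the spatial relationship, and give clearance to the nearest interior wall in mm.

Clearances: x = 1048, y = 970; minimum 970 mm.

A is a house frame. B is a chair. The chair sits inside the house frame, centred. The clearance to the nearest interior wall is 970 mm.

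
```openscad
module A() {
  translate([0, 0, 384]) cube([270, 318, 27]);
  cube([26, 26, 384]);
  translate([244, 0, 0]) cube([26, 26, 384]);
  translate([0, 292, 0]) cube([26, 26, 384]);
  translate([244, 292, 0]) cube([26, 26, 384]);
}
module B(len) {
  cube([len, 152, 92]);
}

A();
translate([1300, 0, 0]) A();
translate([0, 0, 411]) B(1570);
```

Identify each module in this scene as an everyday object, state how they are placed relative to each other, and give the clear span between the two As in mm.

Second stool starts at x = 1300; first ends at x = 270; clear span = 1300 − 270 = 1030 mm.

A is a stool. B is a beam. A beam spans the tops of two stools. The clear span between the two stools is 1030 mm.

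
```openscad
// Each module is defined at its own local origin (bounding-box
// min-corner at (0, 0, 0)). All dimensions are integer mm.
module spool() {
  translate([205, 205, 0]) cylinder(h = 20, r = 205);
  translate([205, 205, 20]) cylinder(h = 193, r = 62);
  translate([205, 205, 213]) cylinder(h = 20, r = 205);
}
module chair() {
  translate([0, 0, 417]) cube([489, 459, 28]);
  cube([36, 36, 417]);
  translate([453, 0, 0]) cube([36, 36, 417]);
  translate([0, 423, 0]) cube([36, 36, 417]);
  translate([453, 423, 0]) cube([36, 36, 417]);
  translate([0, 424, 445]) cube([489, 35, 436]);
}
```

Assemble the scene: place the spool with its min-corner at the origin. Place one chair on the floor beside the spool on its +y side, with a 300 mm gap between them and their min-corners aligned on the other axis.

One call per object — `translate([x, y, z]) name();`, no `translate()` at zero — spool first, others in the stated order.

spool();
translate([0, 710, 0]) chair();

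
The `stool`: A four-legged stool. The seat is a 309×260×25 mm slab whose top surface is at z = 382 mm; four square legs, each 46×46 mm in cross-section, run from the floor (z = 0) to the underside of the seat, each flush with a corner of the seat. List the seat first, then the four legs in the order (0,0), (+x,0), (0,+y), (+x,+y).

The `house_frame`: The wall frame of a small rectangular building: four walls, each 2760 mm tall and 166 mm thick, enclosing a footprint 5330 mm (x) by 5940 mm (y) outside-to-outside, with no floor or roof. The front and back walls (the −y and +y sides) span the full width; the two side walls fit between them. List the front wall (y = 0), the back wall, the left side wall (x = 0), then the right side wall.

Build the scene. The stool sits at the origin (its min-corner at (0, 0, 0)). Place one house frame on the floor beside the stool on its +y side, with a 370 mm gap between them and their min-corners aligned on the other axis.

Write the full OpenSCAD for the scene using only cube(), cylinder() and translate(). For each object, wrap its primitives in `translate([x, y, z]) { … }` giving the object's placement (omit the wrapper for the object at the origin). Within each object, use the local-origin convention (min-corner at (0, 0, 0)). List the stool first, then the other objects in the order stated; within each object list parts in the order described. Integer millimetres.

translate([0, 0, 357]) cube([309, 260, 25]);
cube([46, 46, 357]);
translate([263, 0, 0]) cube([46, 46, 357]);
translate([0, 214, 0]) cube([46, 46, 357]);
translate([263, 214, 0]) cube([46, 46, 357]);
translate([0, 630, 0]) {
  cube([5330, 166, 2760]);
  translate([0, 5774, 0]) cube([5330, 166, 2760]);
  translate([0, 166, 0]) cube([166, 5608, 2760]);
  translate([5164, 166, 0]) cube([166, 5608, 2760]);
}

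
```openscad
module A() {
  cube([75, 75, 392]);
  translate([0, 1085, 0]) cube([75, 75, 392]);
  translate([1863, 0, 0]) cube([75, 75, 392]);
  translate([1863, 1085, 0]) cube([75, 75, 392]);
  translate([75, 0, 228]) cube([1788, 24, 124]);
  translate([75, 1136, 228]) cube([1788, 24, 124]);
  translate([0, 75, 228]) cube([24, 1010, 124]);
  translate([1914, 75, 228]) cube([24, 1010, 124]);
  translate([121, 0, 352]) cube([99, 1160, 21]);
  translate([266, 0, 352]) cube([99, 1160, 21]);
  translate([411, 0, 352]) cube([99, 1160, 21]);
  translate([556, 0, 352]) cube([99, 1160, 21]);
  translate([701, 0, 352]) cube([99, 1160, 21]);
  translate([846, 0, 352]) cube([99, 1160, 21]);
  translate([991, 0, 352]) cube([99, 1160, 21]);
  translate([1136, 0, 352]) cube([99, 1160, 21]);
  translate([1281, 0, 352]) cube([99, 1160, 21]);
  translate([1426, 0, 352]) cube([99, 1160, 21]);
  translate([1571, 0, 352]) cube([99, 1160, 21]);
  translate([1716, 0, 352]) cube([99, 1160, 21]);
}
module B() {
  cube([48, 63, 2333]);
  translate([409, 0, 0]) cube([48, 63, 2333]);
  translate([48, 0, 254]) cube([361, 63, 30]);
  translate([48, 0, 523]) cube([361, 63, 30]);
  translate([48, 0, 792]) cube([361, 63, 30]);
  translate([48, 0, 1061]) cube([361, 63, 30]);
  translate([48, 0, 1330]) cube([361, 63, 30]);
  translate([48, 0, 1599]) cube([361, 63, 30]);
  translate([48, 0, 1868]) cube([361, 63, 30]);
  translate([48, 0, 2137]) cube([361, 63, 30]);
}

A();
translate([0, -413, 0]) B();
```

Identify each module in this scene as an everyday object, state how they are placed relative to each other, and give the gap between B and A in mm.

A is a bed frame. B is a ladder. The ladder is on the floor beside the bed frame on its −y side. The gap between the ladder and the bed frame is 350 mm.

The ladder's nearest face is 350 mm from the bed frame's −y face.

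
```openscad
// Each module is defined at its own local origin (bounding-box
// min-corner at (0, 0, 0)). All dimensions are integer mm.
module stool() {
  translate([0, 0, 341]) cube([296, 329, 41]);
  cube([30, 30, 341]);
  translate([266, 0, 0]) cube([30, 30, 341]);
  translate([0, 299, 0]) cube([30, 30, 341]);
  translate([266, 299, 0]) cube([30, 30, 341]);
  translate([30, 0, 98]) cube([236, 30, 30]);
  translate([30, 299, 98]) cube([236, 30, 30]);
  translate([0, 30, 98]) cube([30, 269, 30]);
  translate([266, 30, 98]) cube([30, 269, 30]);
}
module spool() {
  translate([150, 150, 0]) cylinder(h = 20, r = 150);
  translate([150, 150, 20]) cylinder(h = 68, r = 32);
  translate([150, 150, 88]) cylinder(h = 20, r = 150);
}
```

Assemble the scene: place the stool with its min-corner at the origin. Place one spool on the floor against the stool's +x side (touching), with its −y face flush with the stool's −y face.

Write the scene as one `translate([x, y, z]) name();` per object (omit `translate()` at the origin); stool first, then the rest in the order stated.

stool();
translate([296, 0, 0]) spool();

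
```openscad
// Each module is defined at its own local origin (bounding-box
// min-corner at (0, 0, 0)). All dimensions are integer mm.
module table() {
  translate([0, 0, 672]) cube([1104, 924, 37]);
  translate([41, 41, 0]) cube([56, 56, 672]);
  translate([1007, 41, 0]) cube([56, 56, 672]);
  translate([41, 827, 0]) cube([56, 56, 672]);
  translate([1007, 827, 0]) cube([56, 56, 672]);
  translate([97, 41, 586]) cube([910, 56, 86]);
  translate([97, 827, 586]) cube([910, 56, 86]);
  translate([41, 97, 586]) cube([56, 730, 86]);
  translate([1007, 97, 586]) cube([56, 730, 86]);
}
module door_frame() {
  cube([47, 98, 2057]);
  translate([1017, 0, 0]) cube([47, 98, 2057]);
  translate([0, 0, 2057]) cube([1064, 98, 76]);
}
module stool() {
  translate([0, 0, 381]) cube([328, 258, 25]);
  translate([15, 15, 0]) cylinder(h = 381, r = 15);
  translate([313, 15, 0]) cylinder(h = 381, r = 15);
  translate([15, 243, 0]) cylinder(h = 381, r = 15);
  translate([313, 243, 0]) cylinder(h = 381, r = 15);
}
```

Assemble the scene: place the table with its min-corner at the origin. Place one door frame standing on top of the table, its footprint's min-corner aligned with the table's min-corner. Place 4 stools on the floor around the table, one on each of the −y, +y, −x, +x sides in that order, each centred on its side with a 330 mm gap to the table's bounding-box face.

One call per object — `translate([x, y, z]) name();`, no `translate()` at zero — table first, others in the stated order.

table();
translate([0, 0, 709]) door_frame();
translate([388, -588, 0]) stool();
translate([388, 1254, 0]) stool();
translate([-658, 333, 0]) stool();
translate([1434, 333, 0]) stool();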